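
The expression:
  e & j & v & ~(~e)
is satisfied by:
  {j: True, e: True, v: True}


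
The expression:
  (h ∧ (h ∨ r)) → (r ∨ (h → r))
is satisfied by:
  {r: True, h: False}
  {h: False, r: False}
  {h: True, r: True}


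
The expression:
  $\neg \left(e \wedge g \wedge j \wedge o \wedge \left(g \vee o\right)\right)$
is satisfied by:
  {g: False, e: False, o: False, j: False}
  {j: True, g: False, e: False, o: False}
  {o: True, g: False, e: False, j: False}
  {j: True, o: True, g: False, e: False}
  {e: True, j: False, g: False, o: False}
  {j: True, e: True, g: False, o: False}
  {o: True, e: True, j: False, g: False}
  {j: True, o: True, e: True, g: False}
  {g: True, o: False, e: False, j: False}
  {j: True, g: True, o: False, e: False}
  {o: True, g: True, j: False, e: False}
  {j: True, o: True, g: True, e: False}
  {e: True, g: True, o: False, j: False}
  {j: True, e: True, g: True, o: False}
  {o: True, e: True, g: True, j: False}


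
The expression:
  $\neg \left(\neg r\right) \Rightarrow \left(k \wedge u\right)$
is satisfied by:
  {k: True, u: True, r: False}
  {k: True, u: False, r: False}
  {u: True, k: False, r: False}
  {k: False, u: False, r: False}
  {r: True, k: True, u: True}


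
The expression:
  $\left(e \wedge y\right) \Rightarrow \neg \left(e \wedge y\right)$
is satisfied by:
  {e: False, y: False}
  {y: True, e: False}
  {e: True, y: False}


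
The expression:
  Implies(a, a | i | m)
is always true.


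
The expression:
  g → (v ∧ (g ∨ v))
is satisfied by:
  {v: True, g: False}
  {g: False, v: False}
  {g: True, v: True}


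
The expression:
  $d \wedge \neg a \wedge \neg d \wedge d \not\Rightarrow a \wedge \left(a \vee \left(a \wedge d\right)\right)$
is never true.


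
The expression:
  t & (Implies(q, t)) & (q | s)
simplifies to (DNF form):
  (q & t) | (s & t)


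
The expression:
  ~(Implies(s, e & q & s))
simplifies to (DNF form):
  (s & ~e) | (s & ~q)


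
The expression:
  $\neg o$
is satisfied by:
  {o: False}


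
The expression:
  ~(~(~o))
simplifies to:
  ~o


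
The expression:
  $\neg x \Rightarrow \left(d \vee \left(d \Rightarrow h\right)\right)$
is always true.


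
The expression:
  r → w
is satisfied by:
  {w: True, r: False}
  {r: False, w: False}
  {r: True, w: True}


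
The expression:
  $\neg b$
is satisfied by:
  {b: False}


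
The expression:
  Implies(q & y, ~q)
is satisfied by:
  {q: False, y: False}
  {y: True, q: False}
  {q: True, y: False}


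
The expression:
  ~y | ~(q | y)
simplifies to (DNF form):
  ~y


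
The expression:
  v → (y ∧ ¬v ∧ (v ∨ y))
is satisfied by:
  {v: False}


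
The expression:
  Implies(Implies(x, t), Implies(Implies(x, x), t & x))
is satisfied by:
  {x: True}


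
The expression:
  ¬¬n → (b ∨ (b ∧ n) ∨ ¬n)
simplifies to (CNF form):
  b ∨ ¬n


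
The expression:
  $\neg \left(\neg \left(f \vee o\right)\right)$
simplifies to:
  $f \vee o$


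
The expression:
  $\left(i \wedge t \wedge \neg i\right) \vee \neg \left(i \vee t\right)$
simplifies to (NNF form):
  $\neg i \wedge \neg t$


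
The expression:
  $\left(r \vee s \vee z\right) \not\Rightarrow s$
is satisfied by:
  {r: True, z: True, s: False}
  {r: True, z: False, s: False}
  {z: True, r: False, s: False}


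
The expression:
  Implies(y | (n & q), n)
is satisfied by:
  {n: True, y: False}
  {y: False, n: False}
  {y: True, n: True}


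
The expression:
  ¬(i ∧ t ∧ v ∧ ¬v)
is always true.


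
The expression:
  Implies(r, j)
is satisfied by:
  {j: True, r: False}
  {r: False, j: False}
  {r: True, j: True}


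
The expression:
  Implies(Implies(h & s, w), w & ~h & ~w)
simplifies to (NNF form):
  h & s & ~w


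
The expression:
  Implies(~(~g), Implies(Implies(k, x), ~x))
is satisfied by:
  {g: False, x: False}
  {x: True, g: False}
  {g: True, x: False}


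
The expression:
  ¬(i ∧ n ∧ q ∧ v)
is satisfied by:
  {v: False, q: False, n: False, i: False}
  {i: True, v: False, q: False, n: False}
  {n: True, v: False, q: False, i: False}
  {i: True, n: True, v: False, q: False}
  {q: True, i: False, v: False, n: False}
  {i: True, q: True, v: False, n: False}
  {n: True, q: True, i: False, v: False}
  {i: True, n: True, q: True, v: False}
  {v: True, n: False, q: False, i: False}
  {i: True, v: True, n: False, q: False}
  {n: True, v: True, i: False, q: False}
  {i: True, n: True, v: True, q: False}
  {q: True, v: True, n: False, i: False}
  {i: True, q: True, v: True, n: False}
  {n: True, q: True, v: True, i: False}


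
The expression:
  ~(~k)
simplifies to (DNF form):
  k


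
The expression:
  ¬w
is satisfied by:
  {w: False}


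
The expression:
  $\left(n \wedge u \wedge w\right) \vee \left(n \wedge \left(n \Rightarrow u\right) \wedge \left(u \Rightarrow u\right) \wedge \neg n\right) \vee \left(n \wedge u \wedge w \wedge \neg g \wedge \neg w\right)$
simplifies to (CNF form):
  $n \wedge u \wedge w$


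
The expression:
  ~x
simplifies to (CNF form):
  ~x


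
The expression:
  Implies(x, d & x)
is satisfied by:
  {d: True, x: False}
  {x: False, d: False}
  {x: True, d: True}


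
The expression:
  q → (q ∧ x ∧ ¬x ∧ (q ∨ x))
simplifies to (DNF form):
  ¬q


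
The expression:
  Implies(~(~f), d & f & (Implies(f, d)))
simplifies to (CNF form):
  d | ~f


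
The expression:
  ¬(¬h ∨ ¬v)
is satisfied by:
  {h: True, v: True}


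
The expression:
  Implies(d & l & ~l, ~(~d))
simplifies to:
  True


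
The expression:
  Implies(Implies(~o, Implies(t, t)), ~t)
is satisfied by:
  {t: False}


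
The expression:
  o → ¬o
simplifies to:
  ¬o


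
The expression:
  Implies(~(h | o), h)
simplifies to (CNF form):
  h | o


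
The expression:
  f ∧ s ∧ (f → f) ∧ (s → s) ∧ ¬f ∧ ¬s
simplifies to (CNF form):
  False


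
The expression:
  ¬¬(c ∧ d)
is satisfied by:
  {c: True, d: True}


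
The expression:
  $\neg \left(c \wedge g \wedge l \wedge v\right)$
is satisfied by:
  {l: False, v: False, c: False, g: False}
  {g: True, l: False, v: False, c: False}
  {c: True, l: False, v: False, g: False}
  {g: True, c: True, l: False, v: False}
  {v: True, g: False, l: False, c: False}
  {g: True, v: True, l: False, c: False}
  {c: True, v: True, g: False, l: False}
  {g: True, c: True, v: True, l: False}
  {l: True, c: False, v: False, g: False}
  {g: True, l: True, c: False, v: False}
  {c: True, l: True, g: False, v: False}
  {g: True, c: True, l: True, v: False}
  {v: True, l: True, c: False, g: False}
  {g: True, v: True, l: True, c: False}
  {c: True, v: True, l: True, g: False}


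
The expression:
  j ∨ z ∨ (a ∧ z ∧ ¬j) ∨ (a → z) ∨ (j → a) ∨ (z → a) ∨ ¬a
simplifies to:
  True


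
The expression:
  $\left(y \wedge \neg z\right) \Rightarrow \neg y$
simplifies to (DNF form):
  $z \vee \neg y$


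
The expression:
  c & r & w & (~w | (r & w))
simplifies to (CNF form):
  c & r & w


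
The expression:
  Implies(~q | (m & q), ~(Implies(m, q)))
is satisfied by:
  {q: True, m: False}
  {m: True, q: False}


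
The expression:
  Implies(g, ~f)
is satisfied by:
  {g: False, f: False}
  {f: True, g: False}
  {g: True, f: False}


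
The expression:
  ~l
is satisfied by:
  {l: False}


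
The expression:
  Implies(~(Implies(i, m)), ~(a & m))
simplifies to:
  True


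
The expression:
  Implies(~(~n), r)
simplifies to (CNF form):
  r | ~n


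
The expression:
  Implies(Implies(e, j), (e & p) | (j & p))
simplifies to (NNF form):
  (j & p) | (e & ~j)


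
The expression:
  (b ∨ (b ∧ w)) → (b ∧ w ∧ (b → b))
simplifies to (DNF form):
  w ∨ ¬b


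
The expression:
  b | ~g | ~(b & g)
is always true.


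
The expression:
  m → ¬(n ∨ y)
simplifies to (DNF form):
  (¬n ∧ ¬y) ∨ ¬m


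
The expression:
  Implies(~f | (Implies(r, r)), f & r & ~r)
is never true.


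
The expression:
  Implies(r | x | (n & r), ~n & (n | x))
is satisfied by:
  {x: False, r: False, n: False}
  {n: True, x: False, r: False}
  {x: True, n: False, r: False}
  {r: True, x: True, n: False}


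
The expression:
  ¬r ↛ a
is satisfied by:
  {r: False, a: False}


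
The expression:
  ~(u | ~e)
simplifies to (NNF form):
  e & ~u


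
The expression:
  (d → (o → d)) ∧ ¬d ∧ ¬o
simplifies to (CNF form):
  ¬d ∧ ¬o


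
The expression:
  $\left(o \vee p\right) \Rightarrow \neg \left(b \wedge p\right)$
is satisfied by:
  {p: False, b: False}
  {b: True, p: False}
  {p: True, b: False}


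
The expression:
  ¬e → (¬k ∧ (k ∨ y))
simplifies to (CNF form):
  (e ∨ y) ∧ (e ∨ ¬k)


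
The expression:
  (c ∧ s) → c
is always true.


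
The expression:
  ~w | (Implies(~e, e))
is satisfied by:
  {e: True, w: False}
  {w: False, e: False}
  {w: True, e: True}


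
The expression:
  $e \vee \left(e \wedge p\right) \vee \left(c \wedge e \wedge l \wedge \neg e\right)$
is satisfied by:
  {e: True}


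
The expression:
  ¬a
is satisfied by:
  {a: False}


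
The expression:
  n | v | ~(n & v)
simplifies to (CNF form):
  True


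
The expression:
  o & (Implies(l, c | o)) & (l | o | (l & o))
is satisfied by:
  {o: True}


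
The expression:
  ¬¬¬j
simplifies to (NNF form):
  ¬j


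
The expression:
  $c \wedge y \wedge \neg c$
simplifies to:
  $\text{False}$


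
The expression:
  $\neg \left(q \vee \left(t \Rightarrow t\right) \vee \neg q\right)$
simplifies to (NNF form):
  $\text{False}$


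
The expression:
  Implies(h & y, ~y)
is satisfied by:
  {h: False, y: False}
  {y: True, h: False}
  {h: True, y: False}


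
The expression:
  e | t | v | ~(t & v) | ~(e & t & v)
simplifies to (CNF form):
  True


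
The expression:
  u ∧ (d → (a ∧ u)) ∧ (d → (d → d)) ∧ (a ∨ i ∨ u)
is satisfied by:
  {a: True, u: True, d: False}
  {u: True, d: False, a: False}
  {a: True, d: True, u: True}


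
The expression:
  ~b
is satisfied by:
  {b: False}


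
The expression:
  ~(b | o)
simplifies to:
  ~b & ~o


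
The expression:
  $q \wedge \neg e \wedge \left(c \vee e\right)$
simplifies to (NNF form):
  $c \wedge q \wedge \neg e$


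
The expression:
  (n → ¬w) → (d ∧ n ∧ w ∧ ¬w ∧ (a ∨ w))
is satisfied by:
  {w: True, n: True}


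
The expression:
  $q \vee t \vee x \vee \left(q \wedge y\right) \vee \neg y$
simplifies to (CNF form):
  $q \vee t \vee x \vee \neg y$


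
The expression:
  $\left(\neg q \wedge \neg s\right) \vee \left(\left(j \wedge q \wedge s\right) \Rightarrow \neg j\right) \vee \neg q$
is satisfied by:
  {s: False, q: False, j: False}
  {j: True, s: False, q: False}
  {q: True, s: False, j: False}
  {j: True, q: True, s: False}
  {s: True, j: False, q: False}
  {j: True, s: True, q: False}
  {q: True, s: True, j: False}


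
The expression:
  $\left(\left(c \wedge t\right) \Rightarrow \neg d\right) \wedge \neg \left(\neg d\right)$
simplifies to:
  $d \wedge \left(\neg c \vee \neg t\right)$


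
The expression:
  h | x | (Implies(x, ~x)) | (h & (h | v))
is always true.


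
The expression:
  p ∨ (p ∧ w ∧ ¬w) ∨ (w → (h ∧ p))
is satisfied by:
  {p: True, w: False}
  {w: False, p: False}
  {w: True, p: True}


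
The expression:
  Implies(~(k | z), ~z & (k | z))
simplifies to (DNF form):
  k | z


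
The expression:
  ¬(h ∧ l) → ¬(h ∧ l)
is always true.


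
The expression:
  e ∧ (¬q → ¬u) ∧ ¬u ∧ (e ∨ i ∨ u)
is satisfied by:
  {e: True, u: False}


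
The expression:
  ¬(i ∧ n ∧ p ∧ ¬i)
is always true.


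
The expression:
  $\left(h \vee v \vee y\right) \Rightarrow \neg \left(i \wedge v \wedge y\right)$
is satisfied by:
  {v: False, y: False, i: False}
  {i: True, v: False, y: False}
  {y: True, v: False, i: False}
  {i: True, y: True, v: False}
  {v: True, i: False, y: False}
  {i: True, v: True, y: False}
  {y: True, v: True, i: False}


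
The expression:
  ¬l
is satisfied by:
  {l: False}


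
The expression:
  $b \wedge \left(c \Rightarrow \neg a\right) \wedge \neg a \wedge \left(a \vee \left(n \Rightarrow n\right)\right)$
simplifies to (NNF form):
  $b \wedge \neg a$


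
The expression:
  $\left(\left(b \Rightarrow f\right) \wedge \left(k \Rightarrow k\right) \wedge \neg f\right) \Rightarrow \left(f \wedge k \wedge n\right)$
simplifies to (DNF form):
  $b \vee f$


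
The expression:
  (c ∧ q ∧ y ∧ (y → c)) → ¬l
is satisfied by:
  {l: False, c: False, q: False, y: False}
  {y: True, l: False, c: False, q: False}
  {q: True, l: False, c: False, y: False}
  {y: True, q: True, l: False, c: False}
  {c: True, y: False, l: False, q: False}
  {y: True, c: True, l: False, q: False}
  {q: True, c: True, y: False, l: False}
  {y: True, q: True, c: True, l: False}
  {l: True, q: False, c: False, y: False}
  {y: True, l: True, q: False, c: False}
  {q: True, l: True, y: False, c: False}
  {y: True, q: True, l: True, c: False}
  {c: True, l: True, q: False, y: False}
  {y: True, c: True, l: True, q: False}
  {q: True, c: True, l: True, y: False}


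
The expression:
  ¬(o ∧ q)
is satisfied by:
  {o: False, q: False}
  {q: True, o: False}
  {o: True, q: False}


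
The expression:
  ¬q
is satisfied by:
  {q: False}


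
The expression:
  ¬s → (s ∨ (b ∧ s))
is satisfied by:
  {s: True}


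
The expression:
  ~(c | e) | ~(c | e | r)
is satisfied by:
  {e: False, c: False}


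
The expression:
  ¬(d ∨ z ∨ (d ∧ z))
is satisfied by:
  {d: False, z: False}


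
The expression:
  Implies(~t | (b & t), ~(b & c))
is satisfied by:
  {c: False, b: False}
  {b: True, c: False}
  {c: True, b: False}


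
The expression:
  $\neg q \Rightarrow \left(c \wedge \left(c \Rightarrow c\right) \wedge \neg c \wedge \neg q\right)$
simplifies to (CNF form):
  $q$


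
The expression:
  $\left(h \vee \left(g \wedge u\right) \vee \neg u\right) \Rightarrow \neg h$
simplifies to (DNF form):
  $\neg h$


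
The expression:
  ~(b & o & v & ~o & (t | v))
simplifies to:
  True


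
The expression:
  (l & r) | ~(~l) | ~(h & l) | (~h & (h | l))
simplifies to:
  True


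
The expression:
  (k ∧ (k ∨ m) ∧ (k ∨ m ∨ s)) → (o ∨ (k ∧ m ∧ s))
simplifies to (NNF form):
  o ∨ (m ∧ s) ∨ ¬k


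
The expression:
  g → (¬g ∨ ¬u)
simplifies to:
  ¬g ∨ ¬u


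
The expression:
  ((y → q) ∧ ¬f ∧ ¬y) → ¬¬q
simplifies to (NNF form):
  f ∨ q ∨ y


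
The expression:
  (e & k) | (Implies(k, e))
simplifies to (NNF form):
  e | ~k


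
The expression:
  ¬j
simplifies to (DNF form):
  ¬j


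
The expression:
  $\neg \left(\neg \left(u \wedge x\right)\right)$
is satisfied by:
  {u: True, x: True}


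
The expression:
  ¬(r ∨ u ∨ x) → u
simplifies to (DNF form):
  r ∨ u ∨ x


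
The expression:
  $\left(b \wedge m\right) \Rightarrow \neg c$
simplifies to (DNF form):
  $\neg b \vee \neg c \vee \neg m$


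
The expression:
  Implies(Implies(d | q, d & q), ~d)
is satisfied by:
  {q: False, d: False}
  {d: True, q: False}
  {q: True, d: False}


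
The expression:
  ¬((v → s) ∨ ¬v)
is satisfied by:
  {v: True, s: False}


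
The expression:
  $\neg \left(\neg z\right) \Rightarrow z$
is always true.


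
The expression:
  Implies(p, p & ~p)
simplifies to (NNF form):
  ~p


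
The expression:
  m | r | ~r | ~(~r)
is always true.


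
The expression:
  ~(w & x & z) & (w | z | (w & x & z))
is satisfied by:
  {z: True, x: False, w: False}
  {z: True, w: True, x: False}
  {z: True, x: True, w: False}
  {w: True, x: False, z: False}
  {w: True, x: True, z: False}


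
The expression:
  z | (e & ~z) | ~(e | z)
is always true.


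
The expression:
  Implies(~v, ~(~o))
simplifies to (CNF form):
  o | v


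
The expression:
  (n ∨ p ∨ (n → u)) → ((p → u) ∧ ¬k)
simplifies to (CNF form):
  ¬k ∧ (u ∨ ¬p)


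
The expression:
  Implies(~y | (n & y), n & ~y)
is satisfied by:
  {n: True, y: False}
  {y: True, n: False}


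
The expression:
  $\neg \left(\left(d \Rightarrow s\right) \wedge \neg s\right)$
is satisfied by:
  {d: True, s: True}
  {d: True, s: False}
  {s: True, d: False}


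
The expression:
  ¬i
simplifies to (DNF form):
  ¬i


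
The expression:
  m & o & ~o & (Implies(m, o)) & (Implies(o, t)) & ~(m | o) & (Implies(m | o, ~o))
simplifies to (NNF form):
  False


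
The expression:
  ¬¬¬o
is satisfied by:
  {o: False}


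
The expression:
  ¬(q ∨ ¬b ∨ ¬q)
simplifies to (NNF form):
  False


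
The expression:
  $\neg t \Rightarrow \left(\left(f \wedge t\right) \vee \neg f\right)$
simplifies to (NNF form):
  $t \vee \neg f$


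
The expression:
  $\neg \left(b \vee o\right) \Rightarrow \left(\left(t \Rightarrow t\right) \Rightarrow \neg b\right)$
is always true.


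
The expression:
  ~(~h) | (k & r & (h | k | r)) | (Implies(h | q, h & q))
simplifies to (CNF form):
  (h | k | ~q) & (h | r | ~q)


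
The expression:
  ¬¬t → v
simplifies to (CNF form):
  v ∨ ¬t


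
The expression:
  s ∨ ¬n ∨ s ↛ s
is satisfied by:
  {s: True, n: False}
  {n: False, s: False}
  {n: True, s: True}


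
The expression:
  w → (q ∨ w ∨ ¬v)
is always true.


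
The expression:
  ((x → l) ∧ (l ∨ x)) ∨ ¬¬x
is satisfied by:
  {x: True, l: True}
  {x: True, l: False}
  {l: True, x: False}


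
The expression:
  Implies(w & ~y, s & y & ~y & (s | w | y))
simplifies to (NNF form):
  y | ~w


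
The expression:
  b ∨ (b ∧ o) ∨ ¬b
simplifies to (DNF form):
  True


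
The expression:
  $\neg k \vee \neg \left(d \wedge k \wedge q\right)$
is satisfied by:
  {k: False, q: False, d: False}
  {d: True, k: False, q: False}
  {q: True, k: False, d: False}
  {d: True, q: True, k: False}
  {k: True, d: False, q: False}
  {d: True, k: True, q: False}
  {q: True, k: True, d: False}


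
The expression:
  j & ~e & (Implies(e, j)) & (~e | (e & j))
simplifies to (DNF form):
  j & ~e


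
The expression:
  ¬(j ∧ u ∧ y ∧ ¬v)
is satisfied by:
  {v: True, u: False, y: False, j: False}
  {j: False, u: False, v: False, y: False}
  {j: True, v: True, u: False, y: False}
  {j: True, u: False, v: False, y: False}
  {y: True, v: True, j: False, u: False}
  {y: True, j: False, u: False, v: False}
  {y: True, j: True, v: True, u: False}
  {y: True, j: True, u: False, v: False}
  {v: True, u: True, y: False, j: False}
  {u: True, y: False, v: False, j: False}
  {j: True, u: True, v: True, y: False}
  {j: True, u: True, y: False, v: False}
  {v: True, u: True, y: True, j: False}
  {u: True, y: True, j: False, v: False}
  {j: True, u: True, y: True, v: True}


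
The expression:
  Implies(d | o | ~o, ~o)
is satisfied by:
  {o: False}


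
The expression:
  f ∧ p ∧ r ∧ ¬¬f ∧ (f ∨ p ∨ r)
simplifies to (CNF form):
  f ∧ p ∧ r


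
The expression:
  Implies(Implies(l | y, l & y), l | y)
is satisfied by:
  {y: True, l: True}
  {y: True, l: False}
  {l: True, y: False}


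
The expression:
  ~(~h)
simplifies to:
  h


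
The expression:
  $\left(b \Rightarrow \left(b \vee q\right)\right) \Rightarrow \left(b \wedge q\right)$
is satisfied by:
  {b: True, q: True}


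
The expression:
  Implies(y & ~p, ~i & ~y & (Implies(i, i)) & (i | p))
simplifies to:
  p | ~y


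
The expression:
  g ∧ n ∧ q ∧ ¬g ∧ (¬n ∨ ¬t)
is never true.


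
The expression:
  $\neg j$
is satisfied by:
  {j: False}


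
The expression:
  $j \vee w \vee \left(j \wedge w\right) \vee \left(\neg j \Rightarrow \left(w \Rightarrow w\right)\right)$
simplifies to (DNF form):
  $\text{True}$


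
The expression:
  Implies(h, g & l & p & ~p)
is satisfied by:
  {h: False}


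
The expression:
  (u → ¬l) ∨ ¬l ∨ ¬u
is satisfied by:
  {l: False, u: False}
  {u: True, l: False}
  {l: True, u: False}


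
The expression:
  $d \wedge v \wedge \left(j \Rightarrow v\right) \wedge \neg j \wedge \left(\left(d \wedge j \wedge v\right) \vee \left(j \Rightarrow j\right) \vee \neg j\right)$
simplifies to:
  $d \wedge v \wedge \neg j$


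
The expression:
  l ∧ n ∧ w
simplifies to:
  l ∧ n ∧ w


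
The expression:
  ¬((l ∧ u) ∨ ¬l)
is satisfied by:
  {l: True, u: False}


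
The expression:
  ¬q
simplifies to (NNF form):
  ¬q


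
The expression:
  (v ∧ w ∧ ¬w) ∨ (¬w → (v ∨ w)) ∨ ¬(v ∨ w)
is always true.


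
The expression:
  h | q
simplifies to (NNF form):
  h | q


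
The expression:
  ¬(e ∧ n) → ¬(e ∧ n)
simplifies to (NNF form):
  True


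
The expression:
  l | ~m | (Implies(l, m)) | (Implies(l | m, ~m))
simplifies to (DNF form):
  True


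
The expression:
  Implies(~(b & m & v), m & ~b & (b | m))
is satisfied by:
  {m: True, v: True, b: False}
  {m: True, v: False, b: False}
  {m: True, b: True, v: True}


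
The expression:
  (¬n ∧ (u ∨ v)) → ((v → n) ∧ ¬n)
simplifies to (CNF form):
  n ∨ ¬v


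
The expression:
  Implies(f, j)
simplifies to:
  j | ~f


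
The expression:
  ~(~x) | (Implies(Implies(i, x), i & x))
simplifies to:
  i | x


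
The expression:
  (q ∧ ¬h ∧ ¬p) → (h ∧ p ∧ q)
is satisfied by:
  {p: True, h: True, q: False}
  {p: True, h: False, q: False}
  {h: True, p: False, q: False}
  {p: False, h: False, q: False}
  {p: True, q: True, h: True}
  {p: True, q: True, h: False}
  {q: True, h: True, p: False}


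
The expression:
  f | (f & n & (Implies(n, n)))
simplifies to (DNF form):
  f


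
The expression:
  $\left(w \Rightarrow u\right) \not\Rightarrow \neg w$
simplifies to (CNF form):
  $u \wedge w$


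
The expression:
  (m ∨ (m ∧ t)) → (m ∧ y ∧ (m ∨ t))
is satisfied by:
  {y: True, m: False}
  {m: False, y: False}
  {m: True, y: True}


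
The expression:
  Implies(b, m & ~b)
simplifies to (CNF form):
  ~b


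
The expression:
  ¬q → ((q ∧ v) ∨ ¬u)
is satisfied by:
  {q: True, u: False}
  {u: False, q: False}
  {u: True, q: True}


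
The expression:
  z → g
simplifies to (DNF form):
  g ∨ ¬z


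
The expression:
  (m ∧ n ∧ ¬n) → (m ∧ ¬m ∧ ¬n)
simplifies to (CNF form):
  True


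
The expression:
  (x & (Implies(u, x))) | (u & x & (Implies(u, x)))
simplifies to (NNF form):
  x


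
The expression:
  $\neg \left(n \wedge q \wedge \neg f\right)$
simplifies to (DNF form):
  $f \vee \neg n \vee \neg q$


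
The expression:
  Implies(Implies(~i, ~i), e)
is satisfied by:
  {e: True}


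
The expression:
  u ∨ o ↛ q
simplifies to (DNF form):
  u ∨ (o ∧ ¬q)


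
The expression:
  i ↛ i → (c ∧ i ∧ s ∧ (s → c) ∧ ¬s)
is always true.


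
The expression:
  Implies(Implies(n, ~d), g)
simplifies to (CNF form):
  (d | g) & (g | n)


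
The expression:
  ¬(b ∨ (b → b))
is never true.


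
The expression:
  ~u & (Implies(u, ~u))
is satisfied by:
  {u: False}


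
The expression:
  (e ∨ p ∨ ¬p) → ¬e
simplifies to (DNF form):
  ¬e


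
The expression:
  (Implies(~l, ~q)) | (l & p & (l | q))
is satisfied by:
  {l: True, q: False}
  {q: False, l: False}
  {q: True, l: True}


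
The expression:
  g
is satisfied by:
  {g: True}


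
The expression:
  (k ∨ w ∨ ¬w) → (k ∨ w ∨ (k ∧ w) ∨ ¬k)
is always true.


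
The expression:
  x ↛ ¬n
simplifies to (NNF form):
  n ∧ x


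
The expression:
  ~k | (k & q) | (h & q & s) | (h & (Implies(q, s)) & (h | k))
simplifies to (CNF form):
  h | q | ~k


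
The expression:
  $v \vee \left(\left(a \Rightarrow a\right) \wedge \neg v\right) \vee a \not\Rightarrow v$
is always true.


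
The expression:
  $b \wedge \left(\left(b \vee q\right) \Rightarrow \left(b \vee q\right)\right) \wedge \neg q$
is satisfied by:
  {b: True, q: False}


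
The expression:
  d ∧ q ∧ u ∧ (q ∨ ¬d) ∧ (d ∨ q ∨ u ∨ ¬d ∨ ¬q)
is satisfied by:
  {u: True, d: True, q: True}


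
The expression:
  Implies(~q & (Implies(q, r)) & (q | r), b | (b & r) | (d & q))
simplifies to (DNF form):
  b | q | ~r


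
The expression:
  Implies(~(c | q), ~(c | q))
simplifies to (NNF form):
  True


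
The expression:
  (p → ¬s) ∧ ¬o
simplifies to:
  ¬o ∧ (¬p ∨ ¬s)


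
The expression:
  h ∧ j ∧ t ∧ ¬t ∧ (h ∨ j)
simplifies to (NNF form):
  False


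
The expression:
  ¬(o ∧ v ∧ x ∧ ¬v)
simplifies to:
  True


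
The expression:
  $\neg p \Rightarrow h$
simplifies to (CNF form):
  $h \vee p$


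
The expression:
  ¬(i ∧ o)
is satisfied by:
  {o: False, i: False}
  {i: True, o: False}
  {o: True, i: False}


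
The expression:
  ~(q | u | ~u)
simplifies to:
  False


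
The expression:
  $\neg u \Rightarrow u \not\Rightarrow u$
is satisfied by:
  {u: True}


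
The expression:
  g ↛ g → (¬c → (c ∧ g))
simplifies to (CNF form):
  True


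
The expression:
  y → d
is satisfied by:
  {d: True, y: False}
  {y: False, d: False}
  {y: True, d: True}


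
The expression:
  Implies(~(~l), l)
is always true.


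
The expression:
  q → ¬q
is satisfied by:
  {q: False}


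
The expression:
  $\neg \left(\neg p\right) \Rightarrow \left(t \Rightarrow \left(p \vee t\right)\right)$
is always true.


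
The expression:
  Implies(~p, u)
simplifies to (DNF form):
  p | u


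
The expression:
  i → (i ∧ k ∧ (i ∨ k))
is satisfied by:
  {k: True, i: False}
  {i: False, k: False}
  {i: True, k: True}


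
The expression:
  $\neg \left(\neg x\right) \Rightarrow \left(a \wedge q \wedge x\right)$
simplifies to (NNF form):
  $\left(a \wedge q\right) \vee \neg x$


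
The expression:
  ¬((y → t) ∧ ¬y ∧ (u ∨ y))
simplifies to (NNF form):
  y ∨ ¬u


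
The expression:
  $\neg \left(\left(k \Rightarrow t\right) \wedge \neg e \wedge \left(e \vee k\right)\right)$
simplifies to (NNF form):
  $e \vee \neg k \vee \neg t$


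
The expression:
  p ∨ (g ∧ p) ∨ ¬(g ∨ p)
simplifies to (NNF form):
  p ∨ ¬g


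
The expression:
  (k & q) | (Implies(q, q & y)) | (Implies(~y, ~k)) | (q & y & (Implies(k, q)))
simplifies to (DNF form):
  True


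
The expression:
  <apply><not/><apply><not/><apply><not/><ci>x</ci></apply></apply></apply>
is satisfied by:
  {x: False}


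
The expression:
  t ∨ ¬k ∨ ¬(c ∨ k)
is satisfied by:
  {t: True, k: False}
  {k: False, t: False}
  {k: True, t: True}


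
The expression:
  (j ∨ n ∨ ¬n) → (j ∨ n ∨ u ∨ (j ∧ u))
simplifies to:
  j ∨ n ∨ u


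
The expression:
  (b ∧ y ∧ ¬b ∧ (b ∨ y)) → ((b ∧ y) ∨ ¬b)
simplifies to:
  True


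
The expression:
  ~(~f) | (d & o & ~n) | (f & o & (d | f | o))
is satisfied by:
  {f: True, o: True, d: True, n: False}
  {f: True, o: True, d: False, n: False}
  {f: True, d: True, o: False, n: False}
  {f: True, d: False, o: False, n: False}
  {n: True, f: True, o: True, d: True}
  {n: True, f: True, o: True, d: False}
  {n: True, f: True, o: False, d: True}
  {n: True, f: True, o: False, d: False}
  {o: True, d: True, f: False, n: False}


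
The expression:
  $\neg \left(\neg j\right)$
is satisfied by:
  {j: True}


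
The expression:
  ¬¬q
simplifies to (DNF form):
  q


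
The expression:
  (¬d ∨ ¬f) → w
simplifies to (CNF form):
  (d ∨ w) ∧ (f ∨ w)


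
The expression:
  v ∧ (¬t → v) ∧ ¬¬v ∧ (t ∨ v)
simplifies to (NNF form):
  v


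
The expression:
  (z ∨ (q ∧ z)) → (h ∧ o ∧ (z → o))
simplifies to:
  (h ∧ o) ∨ ¬z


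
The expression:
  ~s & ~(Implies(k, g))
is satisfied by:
  {k: True, g: False, s: False}


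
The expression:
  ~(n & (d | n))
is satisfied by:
  {n: False}


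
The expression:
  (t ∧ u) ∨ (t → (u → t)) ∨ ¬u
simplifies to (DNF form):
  True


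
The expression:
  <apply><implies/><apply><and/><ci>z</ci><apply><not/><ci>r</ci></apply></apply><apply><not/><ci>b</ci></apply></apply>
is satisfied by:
  {r: True, z: False, b: False}
  {z: False, b: False, r: False}
  {r: True, b: True, z: False}
  {b: True, z: False, r: False}
  {r: True, z: True, b: False}
  {z: True, r: False, b: False}
  {r: True, b: True, z: True}


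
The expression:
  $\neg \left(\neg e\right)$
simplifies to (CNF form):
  $e$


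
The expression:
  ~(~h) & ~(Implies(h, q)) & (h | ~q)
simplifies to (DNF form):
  h & ~q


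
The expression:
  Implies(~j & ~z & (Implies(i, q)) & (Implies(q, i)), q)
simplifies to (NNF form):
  i | j | q | z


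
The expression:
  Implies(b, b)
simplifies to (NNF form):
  True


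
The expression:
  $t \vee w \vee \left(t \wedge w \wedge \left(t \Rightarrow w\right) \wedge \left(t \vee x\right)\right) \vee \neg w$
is always true.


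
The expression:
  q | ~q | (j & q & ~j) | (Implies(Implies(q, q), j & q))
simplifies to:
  True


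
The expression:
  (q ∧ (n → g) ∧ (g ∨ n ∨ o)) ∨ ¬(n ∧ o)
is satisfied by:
  {q: True, g: True, o: False, n: False}
  {q: True, g: False, o: False, n: False}
  {g: True, q: False, o: False, n: False}
  {q: False, g: False, o: False, n: False}
  {n: True, q: True, g: True, o: False}
  {n: True, q: True, g: False, o: False}
  {n: True, g: True, q: False, o: False}
  {n: True, g: False, q: False, o: False}
  {q: True, o: True, g: True, n: False}
  {q: True, o: True, g: False, n: False}
  {o: True, g: True, q: False, n: False}
  {o: True, q: False, g: False, n: False}
  {n: True, q: True, o: True, g: True}


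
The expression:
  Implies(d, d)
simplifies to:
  True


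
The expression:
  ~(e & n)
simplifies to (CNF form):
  ~e | ~n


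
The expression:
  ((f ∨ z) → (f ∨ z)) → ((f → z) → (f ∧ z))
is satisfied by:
  {f: True}


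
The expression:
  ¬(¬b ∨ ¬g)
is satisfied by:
  {b: True, g: True}


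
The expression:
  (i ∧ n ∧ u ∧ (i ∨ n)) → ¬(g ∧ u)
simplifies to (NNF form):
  ¬g ∨ ¬i ∨ ¬n ∨ ¬u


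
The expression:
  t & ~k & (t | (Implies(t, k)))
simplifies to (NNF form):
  t & ~k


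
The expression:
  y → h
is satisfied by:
  {h: True, y: False}
  {y: False, h: False}
  {y: True, h: True}


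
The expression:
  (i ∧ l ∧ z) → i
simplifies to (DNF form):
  True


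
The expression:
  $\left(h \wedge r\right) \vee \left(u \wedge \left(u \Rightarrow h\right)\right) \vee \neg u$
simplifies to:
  $h \vee \neg u$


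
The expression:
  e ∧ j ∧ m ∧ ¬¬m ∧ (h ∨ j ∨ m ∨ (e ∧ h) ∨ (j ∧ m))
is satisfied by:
  {m: True, j: True, e: True}


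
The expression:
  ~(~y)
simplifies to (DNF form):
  y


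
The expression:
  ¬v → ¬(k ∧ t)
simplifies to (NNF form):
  v ∨ ¬k ∨ ¬t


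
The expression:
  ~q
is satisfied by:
  {q: False}


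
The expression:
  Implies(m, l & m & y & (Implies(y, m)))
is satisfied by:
  {l: True, y: True, m: False}
  {l: True, y: False, m: False}
  {y: True, l: False, m: False}
  {l: False, y: False, m: False}
  {l: True, m: True, y: True}


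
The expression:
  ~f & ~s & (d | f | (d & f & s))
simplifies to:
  d & ~f & ~s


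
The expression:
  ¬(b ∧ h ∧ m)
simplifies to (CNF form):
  ¬b ∨ ¬h ∨ ¬m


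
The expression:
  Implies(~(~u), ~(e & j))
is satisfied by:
  {u: False, e: False, j: False}
  {j: True, u: False, e: False}
  {e: True, u: False, j: False}
  {j: True, e: True, u: False}
  {u: True, j: False, e: False}
  {j: True, u: True, e: False}
  {e: True, u: True, j: False}


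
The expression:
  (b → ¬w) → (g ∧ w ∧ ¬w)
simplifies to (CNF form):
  b ∧ w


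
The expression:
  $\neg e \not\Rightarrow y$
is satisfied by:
  {e: False, y: False}


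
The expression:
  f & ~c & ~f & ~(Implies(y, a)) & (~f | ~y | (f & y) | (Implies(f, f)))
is never true.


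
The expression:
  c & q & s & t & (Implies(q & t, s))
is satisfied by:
  {t: True, c: True, s: True, q: True}


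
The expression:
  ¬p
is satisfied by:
  {p: False}


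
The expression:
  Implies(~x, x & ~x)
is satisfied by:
  {x: True}


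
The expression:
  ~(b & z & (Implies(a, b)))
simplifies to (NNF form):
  ~b | ~z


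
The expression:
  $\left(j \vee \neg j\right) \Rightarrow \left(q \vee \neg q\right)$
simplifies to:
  $\text{True}$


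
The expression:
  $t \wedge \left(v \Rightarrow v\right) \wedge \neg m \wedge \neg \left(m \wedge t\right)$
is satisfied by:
  {t: True, m: False}


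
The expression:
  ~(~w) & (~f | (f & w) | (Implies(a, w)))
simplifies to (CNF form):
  w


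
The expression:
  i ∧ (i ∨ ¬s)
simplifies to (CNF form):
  i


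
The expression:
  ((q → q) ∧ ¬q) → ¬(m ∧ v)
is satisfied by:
  {q: True, m: False, v: False}
  {m: False, v: False, q: False}
  {v: True, q: True, m: False}
  {v: True, m: False, q: False}
  {q: True, m: True, v: False}
  {m: True, q: False, v: False}
  {v: True, m: True, q: True}


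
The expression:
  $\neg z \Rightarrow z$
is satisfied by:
  {z: True}


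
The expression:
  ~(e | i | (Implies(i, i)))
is never true.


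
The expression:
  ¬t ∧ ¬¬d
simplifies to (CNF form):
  d ∧ ¬t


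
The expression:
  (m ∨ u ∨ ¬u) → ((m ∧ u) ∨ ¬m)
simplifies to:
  u ∨ ¬m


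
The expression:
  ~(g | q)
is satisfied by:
  {q: False, g: False}


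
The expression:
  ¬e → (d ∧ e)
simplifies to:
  e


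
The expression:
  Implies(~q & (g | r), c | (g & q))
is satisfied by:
  {q: True, c: True, g: False, r: False}
  {r: True, q: True, c: True, g: False}
  {q: True, c: True, g: True, r: False}
  {r: True, q: True, c: True, g: True}
  {q: True, g: False, c: False, r: False}
  {q: True, r: True, g: False, c: False}
  {q: True, g: True, c: False, r: False}
  {q: True, r: True, g: True, c: False}
  {c: True, r: False, g: False, q: False}
  {r: True, c: True, g: False, q: False}
  {c: True, g: True, r: False, q: False}
  {r: True, c: True, g: True, q: False}
  {r: False, g: False, c: False, q: False}


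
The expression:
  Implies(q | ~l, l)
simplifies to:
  l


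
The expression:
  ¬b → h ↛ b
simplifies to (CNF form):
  b ∨ h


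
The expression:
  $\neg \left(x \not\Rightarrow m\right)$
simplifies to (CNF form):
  $m \vee \neg x$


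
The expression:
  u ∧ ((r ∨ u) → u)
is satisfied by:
  {u: True}


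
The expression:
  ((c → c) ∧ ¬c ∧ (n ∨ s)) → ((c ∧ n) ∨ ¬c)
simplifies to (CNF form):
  True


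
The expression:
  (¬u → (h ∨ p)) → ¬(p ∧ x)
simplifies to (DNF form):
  ¬p ∨ ¬x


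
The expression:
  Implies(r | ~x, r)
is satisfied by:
  {r: True, x: True}
  {r: True, x: False}
  {x: True, r: False}


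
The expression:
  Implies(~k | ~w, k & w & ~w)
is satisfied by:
  {w: True, k: True}


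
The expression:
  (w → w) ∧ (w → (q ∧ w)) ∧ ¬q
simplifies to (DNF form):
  ¬q ∧ ¬w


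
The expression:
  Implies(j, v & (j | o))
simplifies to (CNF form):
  v | ~j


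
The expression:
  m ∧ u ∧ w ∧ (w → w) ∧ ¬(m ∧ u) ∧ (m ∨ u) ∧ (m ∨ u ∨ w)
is never true.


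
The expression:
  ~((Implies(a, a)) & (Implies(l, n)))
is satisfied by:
  {l: True, n: False}


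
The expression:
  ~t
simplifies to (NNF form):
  ~t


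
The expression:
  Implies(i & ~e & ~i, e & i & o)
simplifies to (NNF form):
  True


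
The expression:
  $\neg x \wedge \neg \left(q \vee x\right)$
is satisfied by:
  {q: False, x: False}


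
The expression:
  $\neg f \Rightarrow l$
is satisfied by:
  {l: True, f: True}
  {l: True, f: False}
  {f: True, l: False}


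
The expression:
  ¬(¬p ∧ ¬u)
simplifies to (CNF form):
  p ∨ u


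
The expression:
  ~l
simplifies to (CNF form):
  ~l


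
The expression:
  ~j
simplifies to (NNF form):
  ~j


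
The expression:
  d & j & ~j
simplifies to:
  False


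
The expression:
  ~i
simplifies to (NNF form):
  ~i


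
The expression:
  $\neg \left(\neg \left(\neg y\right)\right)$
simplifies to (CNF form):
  $\neg y$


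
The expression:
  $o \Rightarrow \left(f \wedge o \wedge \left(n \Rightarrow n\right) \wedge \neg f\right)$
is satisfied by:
  {o: False}


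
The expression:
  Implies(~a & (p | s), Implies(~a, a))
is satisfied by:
  {a: True, s: False, p: False}
  {a: True, p: True, s: False}
  {a: True, s: True, p: False}
  {a: True, p: True, s: True}
  {p: False, s: False, a: False}


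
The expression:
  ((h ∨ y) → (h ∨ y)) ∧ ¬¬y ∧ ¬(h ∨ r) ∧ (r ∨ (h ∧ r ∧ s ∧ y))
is never true.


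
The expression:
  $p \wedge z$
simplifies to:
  $p \wedge z$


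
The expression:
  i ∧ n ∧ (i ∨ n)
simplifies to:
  i ∧ n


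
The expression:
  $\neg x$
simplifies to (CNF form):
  $\neg x$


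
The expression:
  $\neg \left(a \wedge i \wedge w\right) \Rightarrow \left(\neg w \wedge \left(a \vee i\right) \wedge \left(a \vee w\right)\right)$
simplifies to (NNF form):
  $a \wedge \left(i \vee \neg w\right)$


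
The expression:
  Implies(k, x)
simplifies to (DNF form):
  x | ~k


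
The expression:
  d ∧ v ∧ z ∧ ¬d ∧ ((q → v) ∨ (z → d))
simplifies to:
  False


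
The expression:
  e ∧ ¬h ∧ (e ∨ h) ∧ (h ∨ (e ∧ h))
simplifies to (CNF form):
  False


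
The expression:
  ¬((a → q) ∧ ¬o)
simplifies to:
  o ∨ (a ∧ ¬q)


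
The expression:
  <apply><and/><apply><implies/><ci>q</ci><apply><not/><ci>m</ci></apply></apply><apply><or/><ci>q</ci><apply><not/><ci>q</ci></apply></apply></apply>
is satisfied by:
  {m: False, q: False}
  {q: True, m: False}
  {m: True, q: False}


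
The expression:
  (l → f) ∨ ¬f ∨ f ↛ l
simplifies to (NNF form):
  True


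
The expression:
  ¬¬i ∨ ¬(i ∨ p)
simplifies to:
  i ∨ ¬p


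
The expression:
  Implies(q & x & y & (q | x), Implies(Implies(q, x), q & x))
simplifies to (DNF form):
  True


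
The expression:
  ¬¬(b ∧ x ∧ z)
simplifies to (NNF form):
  b ∧ x ∧ z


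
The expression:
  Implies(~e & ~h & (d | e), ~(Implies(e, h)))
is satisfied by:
  {e: True, h: True, d: False}
  {e: True, h: False, d: False}
  {h: True, e: False, d: False}
  {e: False, h: False, d: False}
  {d: True, e: True, h: True}
  {d: True, e: True, h: False}
  {d: True, h: True, e: False}
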